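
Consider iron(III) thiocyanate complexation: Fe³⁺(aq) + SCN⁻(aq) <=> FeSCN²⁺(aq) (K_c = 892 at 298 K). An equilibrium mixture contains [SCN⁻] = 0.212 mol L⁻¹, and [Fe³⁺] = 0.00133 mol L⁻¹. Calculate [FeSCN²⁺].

[FeSCN²⁺] = 0.252 mol L⁻¹

At equilibrium, K_c = [FeSCN²⁺] / ([Fe³⁺]·[SCN⁻]) = 892.
([FeSCN²⁺]) / ((0.00133)·(0.212)) = 892
[FeSCN²⁺] = 0.252 mol L⁻¹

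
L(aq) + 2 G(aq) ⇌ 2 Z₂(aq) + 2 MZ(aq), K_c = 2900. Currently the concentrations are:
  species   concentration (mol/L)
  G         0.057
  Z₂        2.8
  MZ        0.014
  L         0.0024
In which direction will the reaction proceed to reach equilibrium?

toward products

Q_c = [Z₂]²·[MZ]² / ([L]·[G]²) = (2.8)²·(0.014)² / ((0.0024)·(0.057)²) = 200
Q_c = 200 < K_c = 2900, so the forward reaction proceeds.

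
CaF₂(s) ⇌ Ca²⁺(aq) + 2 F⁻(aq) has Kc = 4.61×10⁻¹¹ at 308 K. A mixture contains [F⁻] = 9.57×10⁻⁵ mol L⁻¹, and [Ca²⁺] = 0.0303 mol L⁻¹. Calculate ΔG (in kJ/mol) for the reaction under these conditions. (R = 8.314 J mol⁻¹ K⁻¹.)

ΔG = 4.60 kJ/mol

(CaF₂ is a pure solid — omitted from Qc.)
Qc = [Ca²⁺]·[F⁻]² = (0.0303)·(9.57×10⁻⁵)² = 2.78×10⁻¹⁰
ΔG = RT ln(Qc/Kc) = (8.314 J mol⁻¹ K⁻¹)(308 K) × ln(2.78×10⁻¹⁰/4.61×10⁻¹¹)
   = (2.561 kJ/mol)(1.797) = 4.60 kJ/mol
ΔG > 0, so the forward reaction is non-spontaneous (proceeds in reverse).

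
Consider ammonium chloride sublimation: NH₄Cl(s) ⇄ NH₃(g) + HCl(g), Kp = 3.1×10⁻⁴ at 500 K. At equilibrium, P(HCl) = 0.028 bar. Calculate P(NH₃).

(NH₄Cl is a pure solid — omitted from Kp.)
At equilibrium, Kp = P(NH₃)·P(HCl) = 3.1×10⁻⁴.
(P(NH₃))·(0.028) = 3.1×10⁻⁴
P(NH₃) = 0.0111 = 0.011 bar

P(NH₃) = 0.011 bar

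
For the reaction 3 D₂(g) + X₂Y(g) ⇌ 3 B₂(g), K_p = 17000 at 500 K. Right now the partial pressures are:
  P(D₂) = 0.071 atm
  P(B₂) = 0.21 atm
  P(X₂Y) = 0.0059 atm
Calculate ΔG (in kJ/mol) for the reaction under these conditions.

ΔG = -5.63 kJ/mol

Q_p = P(B₂)³ / (P(D₂)³·P(X₂Y)) = (0.21)³ / ((0.071)³·(0.0059)) = 4390
ΔG = RT ln(Q_p/K_p) = (8.314 J mol⁻¹ K⁻¹)(500 K) × ln(4390/17000)
   = (4.157 kJ/mol)(-1.354) = -5.63 kJ/mol
ΔG < 0, so the forward reaction is spontaneous (proceeds forward).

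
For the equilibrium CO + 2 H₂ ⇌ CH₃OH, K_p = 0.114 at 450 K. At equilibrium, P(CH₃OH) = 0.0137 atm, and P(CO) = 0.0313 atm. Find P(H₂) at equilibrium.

At equilibrium, K_p = P(CH₃OH) / (P(CO)·P(H₂)²) = 0.114.
(0.0137) / ((0.0313)·(P(H₂))²) = 0.114
P(H₂)² = 3.84 ⇒ P(H₂) = 1.96 atm

P(H₂) = 1.96 atm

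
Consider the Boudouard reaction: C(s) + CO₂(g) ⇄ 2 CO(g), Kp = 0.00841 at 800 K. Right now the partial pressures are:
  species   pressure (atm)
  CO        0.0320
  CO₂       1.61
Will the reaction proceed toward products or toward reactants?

(C is a pure solid — omitted from Qp.)
Qp = P(CO)² / P(CO₂) = (0.0320)² / (1.61) = 6.36×10⁻⁴
Qp = 6.36×10⁻⁴ < Kp = 0.00841, so the forward reaction proceeds.

in the forward direction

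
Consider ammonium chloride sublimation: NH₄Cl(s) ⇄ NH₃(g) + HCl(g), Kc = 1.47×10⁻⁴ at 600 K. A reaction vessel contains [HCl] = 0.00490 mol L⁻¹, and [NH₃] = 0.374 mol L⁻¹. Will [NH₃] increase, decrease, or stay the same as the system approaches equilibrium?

(NH₄Cl is a pure solid — omitted from Qc.)
Qc = [NH₃]·[HCl] = (0.374)·(0.00490) = 0.00183
Qc = 0.00183 > Kc = 1.47×10⁻⁴: net reverse reaction.
NH₃ is a product, so it decreases.

decrease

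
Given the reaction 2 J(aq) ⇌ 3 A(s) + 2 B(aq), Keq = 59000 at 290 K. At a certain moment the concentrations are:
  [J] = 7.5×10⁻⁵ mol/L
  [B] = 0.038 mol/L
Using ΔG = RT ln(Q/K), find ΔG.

(A is a pure solid — omitted from Q.)
Q = [B]² / [J]² = (0.038)² / (7.5×10⁻⁵)² = 2.57×10⁵
ΔG = RT ln(Q/Keq) = (8.314 J mol⁻¹ K⁻¹)(290 K) × ln(2.57×10⁵/59000)
   = (2.411 kJ/mol)(1.472) = 3.55 kJ/mol
ΔG > 0, so the forward reaction is non-spontaneous (proceeds in reverse).

ΔG = 3.55 kJ/mol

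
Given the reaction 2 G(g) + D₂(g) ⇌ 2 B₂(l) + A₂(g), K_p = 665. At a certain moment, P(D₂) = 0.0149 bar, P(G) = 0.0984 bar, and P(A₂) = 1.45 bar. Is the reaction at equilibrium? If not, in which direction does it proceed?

toward reactants

(B₂ is a pure liquid — omitted from Q_p.)
Q_p = P(A₂) / (P(G)²·P(D₂)) = (1.45) / ((0.0984)²·(0.0149)) = 10100
Q_p = 10100 > K_p = 665, so the reverse reaction proceeds.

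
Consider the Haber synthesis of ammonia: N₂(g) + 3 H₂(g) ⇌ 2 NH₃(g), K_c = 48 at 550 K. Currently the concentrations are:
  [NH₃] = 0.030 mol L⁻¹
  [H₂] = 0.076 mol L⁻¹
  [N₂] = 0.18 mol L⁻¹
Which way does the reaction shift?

toward products

Q_c = [NH₃]² / ([N₂]·[H₂]³) = (0.030)² / ((0.18)·(0.076)³) = 11
Q_c = 11 < K_c = 48, so the forward reaction proceeds.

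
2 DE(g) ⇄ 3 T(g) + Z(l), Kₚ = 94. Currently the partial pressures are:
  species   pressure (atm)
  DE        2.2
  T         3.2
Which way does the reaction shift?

toward products

(Z is a pure liquid — omitted from Qₚ.)
Qₚ = P(T)³ / P(DE)² = (3.2)³ / (2.2)² = 6.8
Qₚ = 6.8 < Kₚ = 94, so the forward reaction proceeds.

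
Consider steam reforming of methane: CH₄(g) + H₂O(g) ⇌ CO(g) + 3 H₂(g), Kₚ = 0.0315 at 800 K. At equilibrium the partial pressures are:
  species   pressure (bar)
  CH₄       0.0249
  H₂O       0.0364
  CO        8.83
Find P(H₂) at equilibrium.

P(H₂) = 0.0148 bar

At equilibrium, Kₚ = P(CO)·P(H₂)³ / (P(CH₄)·P(H₂O)) = 0.0315.
(8.83)·(P(H₂))³ / ((0.0249)·(0.0364)) = 0.0315
P(H₂)³ = 3.23e-6 ⇒ P(H₂) = 0.0148 bar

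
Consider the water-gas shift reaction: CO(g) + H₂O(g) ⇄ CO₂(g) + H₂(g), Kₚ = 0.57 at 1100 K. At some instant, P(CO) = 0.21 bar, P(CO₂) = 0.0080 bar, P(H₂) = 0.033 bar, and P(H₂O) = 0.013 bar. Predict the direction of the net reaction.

forward (toward products)

Qₚ = P(CO₂)·P(H₂) / (P(CO)·P(H₂O)) = (0.0080)·(0.033) / ((0.21)·(0.013)) = 0.097
Qₚ = 0.097 < Kₚ = 0.57, so the forward reaction proceeds.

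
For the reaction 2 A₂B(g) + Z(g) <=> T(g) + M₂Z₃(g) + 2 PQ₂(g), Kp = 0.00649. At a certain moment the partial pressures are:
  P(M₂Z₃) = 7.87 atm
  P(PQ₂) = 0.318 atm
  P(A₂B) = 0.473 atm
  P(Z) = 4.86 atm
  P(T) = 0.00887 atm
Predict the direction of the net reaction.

neither direction; the system is at equilibrium

Qp = P(T)·P(M₂Z₃)·P(PQ₂)² / (P(A₂B)²·P(Z)) = (0.00887)·(7.87)·(0.318)² / ((0.473)²·(4.86)) = 0.00649
Qp = 0.00649 = Kp, so the system is already at equilibrium.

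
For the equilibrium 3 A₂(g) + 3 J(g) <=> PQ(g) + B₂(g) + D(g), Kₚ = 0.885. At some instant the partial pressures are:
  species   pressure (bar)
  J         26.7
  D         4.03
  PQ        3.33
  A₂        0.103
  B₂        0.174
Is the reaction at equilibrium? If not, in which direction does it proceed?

to the right

Qₚ = P(PQ)·P(B₂)·P(D) / (P(A₂)³·P(J)³) = (3.33)·(0.174)·(4.03) / ((0.103)³·(26.7)³) = 0.112
Qₚ = 0.112 < Kₚ = 0.885, so the forward reaction proceeds.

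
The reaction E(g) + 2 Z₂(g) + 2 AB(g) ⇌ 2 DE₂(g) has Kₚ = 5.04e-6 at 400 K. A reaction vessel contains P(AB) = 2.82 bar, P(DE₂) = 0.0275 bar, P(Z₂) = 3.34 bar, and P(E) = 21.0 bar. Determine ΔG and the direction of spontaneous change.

Qₚ = P(DE₂)² / (P(E)·P(Z₂)²·P(AB)²) = (0.0275)² / ((21.0)·(3.34)²·(2.82)²) = 4.06e-7
ΔG = RT ln(Qₚ/Kₚ) = (8.314 J mol⁻¹ K⁻¹)(400 K) × ln(4.06e-7/5.04e-6)
   = (3.326 kJ/mol)(-2.519) = -8.38 kJ/mol
ΔG < 0, so the forward reaction is spontaneous (proceeds forward).

ΔG = -8.38 kJ/mol; the forward reaction is spontaneous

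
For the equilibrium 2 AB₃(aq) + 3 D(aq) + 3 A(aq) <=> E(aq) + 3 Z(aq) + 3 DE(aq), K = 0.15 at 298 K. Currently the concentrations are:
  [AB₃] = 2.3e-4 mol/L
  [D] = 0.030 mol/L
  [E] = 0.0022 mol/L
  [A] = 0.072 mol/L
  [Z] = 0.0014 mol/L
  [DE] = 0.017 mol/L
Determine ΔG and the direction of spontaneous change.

Q = [E]·[Z]³·[DE]³ / ([AB₃]²·[D]³·[A]³) = (0.0022)·(0.0014)³·(0.017)³ / ((2.3e-4)²·(0.030)³·(0.072)³) = 0.0556
ΔG = RT ln(Q/K) = (8.314 J mol⁻¹ K⁻¹)(298 K) × ln(0.0556/0.15)
   = (2.478 kJ/mol)(-0.9925) = -2.46 kJ/mol
ΔG < 0, so the forward reaction is spontaneous (proceeds forward).

ΔG = -2.46 kJ/mol; the forward reaction is spontaneous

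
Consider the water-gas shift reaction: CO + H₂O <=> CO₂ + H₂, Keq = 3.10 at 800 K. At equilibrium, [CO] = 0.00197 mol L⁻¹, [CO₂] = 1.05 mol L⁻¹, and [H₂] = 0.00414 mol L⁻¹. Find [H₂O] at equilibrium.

At equilibrium, Keq = [CO₂]·[H₂] / ([CO]·[H₂O]) = 3.10.
(1.05)·(0.00414) / ((0.00197)·([H₂O])) = 3.10
[H₂O] = 0.712 mol L⁻¹

[H₂O] = 0.712 mol L⁻¹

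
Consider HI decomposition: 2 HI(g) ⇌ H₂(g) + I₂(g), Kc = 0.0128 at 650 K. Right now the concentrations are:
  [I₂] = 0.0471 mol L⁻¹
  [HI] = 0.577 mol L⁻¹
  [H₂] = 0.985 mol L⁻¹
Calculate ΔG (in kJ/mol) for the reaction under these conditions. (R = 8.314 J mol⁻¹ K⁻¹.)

ΔG = 12.9 kJ/mol

Qc = [H₂]·[I₂] / [HI]² = (0.985)·(0.0471) / (0.577)² = 0.139
ΔG = RT ln(Qc/Kc) = (8.314 J mol⁻¹ K⁻¹)(650 K) × ln(0.139/0.0128)
   = (5.404 kJ/mol)(2.385) = 12.9 kJ/mol
ΔG > 0, so the forward reaction is non-spontaneous (proceeds in reverse).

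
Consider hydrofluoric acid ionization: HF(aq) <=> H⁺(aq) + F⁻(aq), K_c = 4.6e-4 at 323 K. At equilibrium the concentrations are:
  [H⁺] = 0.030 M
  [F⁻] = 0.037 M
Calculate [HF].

At equilibrium, K_c = [H⁺]·[F⁻] / [HF] = 4.6e-4.
(0.030)·(0.037) / ([HF]) = 4.6e-4
[HF] = 2.41 = 2.4 M

[HF] = 2.4 M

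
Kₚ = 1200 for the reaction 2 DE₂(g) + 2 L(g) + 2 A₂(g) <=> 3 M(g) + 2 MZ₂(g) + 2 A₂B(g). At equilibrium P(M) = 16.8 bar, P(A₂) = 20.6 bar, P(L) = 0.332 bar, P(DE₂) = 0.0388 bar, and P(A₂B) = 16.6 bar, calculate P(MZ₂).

At equilibrium, Kₚ = P(M)³·P(MZ₂)²·P(A₂B)² / (P(DE₂)²·P(L)²·P(A₂)²) = 1200.
(16.8)³·(P(MZ₂))²·(16.6)² / ((0.0388)²·(0.332)²·(20.6)²) = 1200
P(MZ₂)² = 6.47e-5 ⇒ P(MZ₂) = 0.00804 bar

P(MZ₂) = 0.00804 bar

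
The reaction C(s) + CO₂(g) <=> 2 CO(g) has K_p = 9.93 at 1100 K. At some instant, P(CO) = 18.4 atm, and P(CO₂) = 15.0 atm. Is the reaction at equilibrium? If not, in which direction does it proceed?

(C is a pure solid — omitted from Q_p.)
Q_p = P(CO)² / P(CO₂) = (18.4)² / (15.0) = 22.6
Q_p = 22.6 > K_p = 9.93, so the reverse reaction proceeds.

in the reverse direction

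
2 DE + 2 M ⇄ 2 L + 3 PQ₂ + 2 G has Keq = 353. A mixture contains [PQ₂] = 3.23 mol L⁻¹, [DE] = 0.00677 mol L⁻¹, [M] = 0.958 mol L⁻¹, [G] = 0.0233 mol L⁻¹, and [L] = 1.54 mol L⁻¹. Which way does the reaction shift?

Q = [L]²·[PQ₂]³·[G]² / ([DE]²·[M]²) = (1.54)²·(3.23)³·(0.0233)² / ((0.00677)²·(0.958)²) = 1030
Q = 1030 > Keq = 353, so the reverse reaction proceeds.

toward reactants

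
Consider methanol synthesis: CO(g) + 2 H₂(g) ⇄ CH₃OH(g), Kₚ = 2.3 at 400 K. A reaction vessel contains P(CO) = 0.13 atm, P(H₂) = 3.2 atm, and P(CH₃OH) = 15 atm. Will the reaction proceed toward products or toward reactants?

Qₚ = P(CH₃OH) / (P(CO)·P(H₂)²) = (15) / ((0.13)·(3.2)²) = 11
Qₚ = 11 > Kₚ = 2.3, so the reverse reaction proceeds.

toward reactants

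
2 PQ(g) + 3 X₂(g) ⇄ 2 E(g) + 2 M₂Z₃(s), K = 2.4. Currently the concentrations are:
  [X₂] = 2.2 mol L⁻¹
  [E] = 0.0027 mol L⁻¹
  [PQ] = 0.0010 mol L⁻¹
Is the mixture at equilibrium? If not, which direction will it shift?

(M₂Z₃ is a pure solid — omitted from Q.)
Q = [E]² / ([PQ]²·[X₂]³) = (0.0027)² / ((0.0010)²·(2.2)³) = 0.68
Q = 0.68 < K = 2.4: net forward reaction.

no; Q < K, reaction proceeds forward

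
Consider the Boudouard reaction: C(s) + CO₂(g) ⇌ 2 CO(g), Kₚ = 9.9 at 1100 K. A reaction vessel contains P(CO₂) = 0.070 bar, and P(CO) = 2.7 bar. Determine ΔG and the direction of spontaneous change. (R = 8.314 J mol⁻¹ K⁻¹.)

(C is a pure solid — omitted from Qₚ.)
Qₚ = P(CO)² / P(CO₂) = (2.7)² / (0.070) = 104
ΔG = RT ln(Qₚ/Kₚ) = (8.314 J mol⁻¹ K⁻¹)(1100 K) × ln(104/9.9)
   = (9.145 kJ/mol)(2.352) = 21.5 kJ/mol
ΔG > 0, so the forward reaction is non-spontaneous (proceeds in reverse).

ΔG = 21.5 kJ/mol; the forward reaction is non-spontaneous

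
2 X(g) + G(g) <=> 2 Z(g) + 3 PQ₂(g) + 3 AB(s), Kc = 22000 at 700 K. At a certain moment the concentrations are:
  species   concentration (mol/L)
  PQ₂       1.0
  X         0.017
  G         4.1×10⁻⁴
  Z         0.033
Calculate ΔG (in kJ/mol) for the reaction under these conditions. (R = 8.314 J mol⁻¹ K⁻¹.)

ΔG = -5.08 kJ/mol

(AB is a pure solid — omitted from Qc.)
Qc = [Z]²·[PQ₂]³ / ([X]²·[G]) = (0.033)²·(1.0)³ / ((0.017)²·(4.1×10⁻⁴)) = 9190
ΔG = RT ln(Qc/Kc) = (8.314 J mol⁻¹ K⁻¹)(700 K) × ln(9190/22000)
   = (5.820 kJ/mol)(-0.8729) = -5.08 kJ/mol
ΔG < 0, so the forward reaction is spontaneous (proceeds forward).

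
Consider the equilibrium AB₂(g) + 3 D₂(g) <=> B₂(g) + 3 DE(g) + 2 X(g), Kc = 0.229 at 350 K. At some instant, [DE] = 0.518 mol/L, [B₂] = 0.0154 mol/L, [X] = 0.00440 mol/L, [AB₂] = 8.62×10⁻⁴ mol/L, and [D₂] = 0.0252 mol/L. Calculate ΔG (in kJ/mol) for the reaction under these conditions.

Qc = [B₂]·[DE]³·[X]² / ([AB₂]·[D₂]³) = (0.0154)·(0.518)³·(0.00440)² / ((8.62×10⁻⁴)·(0.0252)³) = 3.00
ΔG = RT ln(Qc/Kc) = (8.314 J mol⁻¹ K⁻¹)(350 K) × ln(3.00/0.229)
   = (2.910 kJ/mol)(2.573) = 7.49 kJ/mol
ΔG > 0, so the forward reaction is non-spontaneous (proceeds in reverse).

ΔG = 7.49 kJ/mol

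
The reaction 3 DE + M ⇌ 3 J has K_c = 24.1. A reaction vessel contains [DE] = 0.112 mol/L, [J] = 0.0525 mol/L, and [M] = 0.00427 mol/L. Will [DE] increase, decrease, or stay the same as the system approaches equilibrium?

Q_c = [J]³ / ([DE]³·[M]) = (0.0525)³ / ((0.112)³·(0.00427)) = 24.1
Q_c = 24.1 = K_c; the system is at equilibrium.

stay the same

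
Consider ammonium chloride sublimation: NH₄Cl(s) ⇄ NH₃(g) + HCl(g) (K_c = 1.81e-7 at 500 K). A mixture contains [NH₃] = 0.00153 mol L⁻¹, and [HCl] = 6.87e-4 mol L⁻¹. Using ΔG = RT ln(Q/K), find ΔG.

(NH₄Cl is a pure solid — omitted from Q_c.)
Q_c = [NH₃]·[HCl] = (0.00153)·(6.87e-4) = 1.05e-6
ΔG = RT ln(Q_c/K_c) = (8.314 J mol⁻¹ K⁻¹)(500 K) × ln(1.05e-6/1.81e-7)
   = (4.157 kJ/mol)(1.758) = 7.31 kJ/mol
ΔG > 0, so the forward reaction is non-spontaneous (proceeds in reverse).

ΔG = 7.31 kJ/mol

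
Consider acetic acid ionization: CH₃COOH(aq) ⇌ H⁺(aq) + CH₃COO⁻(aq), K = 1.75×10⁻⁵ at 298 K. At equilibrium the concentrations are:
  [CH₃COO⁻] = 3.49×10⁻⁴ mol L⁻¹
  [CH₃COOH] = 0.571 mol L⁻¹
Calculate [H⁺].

[H⁺] = 0.0286 mol L⁻¹

At equilibrium, K = [H⁺]·[CH₃COO⁻] / [CH₃COOH] = 1.75×10⁻⁵.
([H⁺])·(3.49×10⁻⁴) / (0.571) = 1.75×10⁻⁵
[H⁺] = 0.0286 mol L⁻¹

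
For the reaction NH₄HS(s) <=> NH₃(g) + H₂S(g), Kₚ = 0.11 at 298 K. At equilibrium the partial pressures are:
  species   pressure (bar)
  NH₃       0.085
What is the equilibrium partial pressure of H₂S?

(NH₄HS is a pure solid — omitted from Kₚ.)
At equilibrium, Kₚ = P(NH₃)·P(H₂S) = 0.11.
(0.085)·(P(H₂S)) = 0.11
P(H₂S) = 1.29 = 1.3 bar

P(H₂S) = 1.3 bar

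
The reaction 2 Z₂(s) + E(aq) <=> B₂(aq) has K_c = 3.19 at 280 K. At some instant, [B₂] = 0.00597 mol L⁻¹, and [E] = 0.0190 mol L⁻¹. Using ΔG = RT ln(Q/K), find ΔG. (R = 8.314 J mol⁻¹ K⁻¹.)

ΔG = -5.40 kJ/mol

(Z₂ is a pure solid — omitted from Q_c.)
Q_c = [B₂] / [E] = (0.00597) / (0.0190) = 0.314
ΔG = RT ln(Q_c/K_c) = (8.314 J mol⁻¹ K⁻¹)(280 K) × ln(0.314/3.19)
   = (2.328 kJ/mol)(-2.318) = -5.40 kJ/mol
ΔG < 0, so the forward reaction is spontaneous (proceeds forward).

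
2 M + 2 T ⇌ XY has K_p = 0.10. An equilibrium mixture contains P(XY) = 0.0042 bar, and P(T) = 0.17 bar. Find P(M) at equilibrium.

At equilibrium, K_p = P(XY) / (P(M)²·P(T)²) = 0.10.
(0.0042) / ((P(M))²·(0.17)²) = 0.10
P(M)² = 1.45 ⇒ P(M) = 1.2 bar

P(M) = 1.2 bar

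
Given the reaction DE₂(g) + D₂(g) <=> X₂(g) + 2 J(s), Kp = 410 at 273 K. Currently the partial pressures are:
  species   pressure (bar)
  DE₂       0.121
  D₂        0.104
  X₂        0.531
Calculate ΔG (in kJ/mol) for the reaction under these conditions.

ΔG = -5.16 kJ/mol

(J is a pure solid — omitted from Qp.)
Qp = P(X₂) / (P(DE₂)·P(D₂)) = (0.531) / ((0.121)·(0.104)) = 42.2
ΔG = RT ln(Qp/Kp) = (8.314 J mol⁻¹ K⁻¹)(273 K) × ln(42.2/410)
   = (2.270 kJ/mol)(-2.274) = -5.16 kJ/mol
ΔG < 0, so the forward reaction is spontaneous (proceeds forward).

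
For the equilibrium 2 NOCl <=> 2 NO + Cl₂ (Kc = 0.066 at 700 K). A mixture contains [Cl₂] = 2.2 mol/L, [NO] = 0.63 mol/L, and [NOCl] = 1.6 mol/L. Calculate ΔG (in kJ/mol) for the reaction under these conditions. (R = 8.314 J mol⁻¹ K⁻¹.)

ΔG = 9.56 kJ/mol

Qc = [NO]²·[Cl₂] / [NOCl]² = (0.63)²·(2.2) / (1.6)² = 0.341
ΔG = RT ln(Qc/Kc) = (8.314 J mol⁻¹ K⁻¹)(700 K) × ln(0.341/0.066)
   = (5.820 kJ/mol)(1.642) = 9.56 kJ/mol
ΔG > 0, so the forward reaction is non-spontaneous (proceeds in reverse).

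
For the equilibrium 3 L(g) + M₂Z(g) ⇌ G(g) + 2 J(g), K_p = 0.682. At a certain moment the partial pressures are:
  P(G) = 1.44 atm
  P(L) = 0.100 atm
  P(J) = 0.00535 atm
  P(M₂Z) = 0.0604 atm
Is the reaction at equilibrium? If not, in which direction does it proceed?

Q_p = P(G)·P(J)² / (P(L)³·P(M₂Z)) = (1.44)·(0.00535)² / ((0.100)³·(0.0604)) = 0.682
Q_p = 0.682 = K_p, so the system is already at equilibrium.

at equilibrium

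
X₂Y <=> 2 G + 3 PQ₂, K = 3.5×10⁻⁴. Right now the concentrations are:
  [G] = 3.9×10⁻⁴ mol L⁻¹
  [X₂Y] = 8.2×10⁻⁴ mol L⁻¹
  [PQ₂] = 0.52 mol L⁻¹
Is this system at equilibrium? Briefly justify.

no; Q < K, reaction proceeds forward

Q = [G]²·[PQ₂]³ / [X₂Y] = (3.9×10⁻⁴)²·(0.52)³ / (8.2×10⁻⁴) = 2.6×10⁻⁵
Q = 2.6×10⁻⁵ < K = 3.5×10⁻⁴: net forward reaction.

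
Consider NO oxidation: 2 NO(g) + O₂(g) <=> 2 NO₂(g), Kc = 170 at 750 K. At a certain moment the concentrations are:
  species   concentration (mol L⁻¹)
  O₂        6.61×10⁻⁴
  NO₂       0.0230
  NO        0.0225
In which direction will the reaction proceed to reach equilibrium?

to the left

Qc = [NO₂]² / ([NO]²·[O₂]) = (0.0230)² / ((0.0225)²·(6.61×10⁻⁴)) = 1580
Qc = 1580 > Kc = 170, so the reverse reaction proceeds.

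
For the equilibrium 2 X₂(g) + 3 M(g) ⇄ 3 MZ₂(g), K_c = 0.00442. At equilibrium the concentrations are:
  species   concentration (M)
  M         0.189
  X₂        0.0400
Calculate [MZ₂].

At equilibrium, K_c = [MZ₂]³ / ([X₂]²·[M]³) = 0.00442.
([MZ₂])³ / ((0.0400)²·(0.189)³) = 0.00442
[MZ₂]³ = 4.77×10⁻⁸ ⇒ [MZ₂] = 0.00363 M

[MZ₂] = 0.00363 M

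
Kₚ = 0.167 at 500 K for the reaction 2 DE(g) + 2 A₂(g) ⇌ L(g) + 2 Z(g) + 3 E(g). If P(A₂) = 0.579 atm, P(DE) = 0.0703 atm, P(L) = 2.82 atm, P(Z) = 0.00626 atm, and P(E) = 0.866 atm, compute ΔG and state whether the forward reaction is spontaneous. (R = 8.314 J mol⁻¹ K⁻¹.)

Qₚ = P(L)·P(Z)²·P(E)³ / (P(DE)²·P(A₂)²) = (2.82)·(0.00626)²·(0.866)³ / ((0.0703)²·(0.579)²) = 0.0433
ΔG = RT ln(Qₚ/Kₚ) = (8.314 J mol⁻¹ K⁻¹)(500 K) × ln(0.0433/0.167)
   = (4.157 kJ/mol)(-1.350) = -5.61 kJ/mol
ΔG < 0, so the forward reaction is spontaneous (proceeds forward).

ΔG = -5.61 kJ/mol; the forward reaction is spontaneous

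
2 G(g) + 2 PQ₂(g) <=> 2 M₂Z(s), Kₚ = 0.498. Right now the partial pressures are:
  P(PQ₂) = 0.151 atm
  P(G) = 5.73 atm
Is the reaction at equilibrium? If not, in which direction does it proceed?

(M₂Z is a pure solid — omitted from Qₚ.)
Qₚ = 1 / (P(G)²·P(PQ₂)²) = 1 / ((5.73)²·(0.151)²) = 1.34
Qₚ = 1.34 > Kₚ = 0.498, so the reverse reaction proceeds.

toward reactants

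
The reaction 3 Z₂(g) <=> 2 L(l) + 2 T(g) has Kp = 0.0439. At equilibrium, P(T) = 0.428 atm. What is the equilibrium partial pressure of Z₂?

(L is a pure liquid — omitted from Kp.)
At equilibrium, Kp = P(T)² / P(Z₂)³ = 0.0439.
(0.428)² / (P(Z₂))³ = 0.0439
P(Z₂)³ = 4.17 ⇒ P(Z₂) = 1.61 atm

P(Z₂) = 1.61 atm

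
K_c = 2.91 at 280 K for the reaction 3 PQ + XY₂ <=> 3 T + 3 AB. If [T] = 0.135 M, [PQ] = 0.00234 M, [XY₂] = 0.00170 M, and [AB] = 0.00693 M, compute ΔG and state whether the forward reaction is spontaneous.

Q_c = [T]³·[AB]³ / ([PQ]³·[XY₂]) = (0.135)³·(0.00693)³ / ((0.00234)³·(0.00170)) = 37.6
ΔG = RT ln(Q_c/K_c) = (8.314 J mol⁻¹ K⁻¹)(280 K) × ln(37.6/2.91)
   = (2.328 kJ/mol)(2.559) = 5.96 kJ/mol
ΔG > 0, so the forward reaction is non-spontaneous (proceeds in reverse).

ΔG = 5.96 kJ/mol; the forward reaction is non-spontaneous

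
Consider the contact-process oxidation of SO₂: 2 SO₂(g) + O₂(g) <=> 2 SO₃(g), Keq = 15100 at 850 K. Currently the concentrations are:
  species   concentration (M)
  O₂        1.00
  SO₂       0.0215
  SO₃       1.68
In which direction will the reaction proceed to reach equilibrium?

forward (toward products)

Q = [SO₃]² / ([SO₂]²·[O₂]) = (1.68)² / ((0.0215)²·(1.00)) = 6110
Q = 6110 < Keq = 15100, so the forward reaction proceeds.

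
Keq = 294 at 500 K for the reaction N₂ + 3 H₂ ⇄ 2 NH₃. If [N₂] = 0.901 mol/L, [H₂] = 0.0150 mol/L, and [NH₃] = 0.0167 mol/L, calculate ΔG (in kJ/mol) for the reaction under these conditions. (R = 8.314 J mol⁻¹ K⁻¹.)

ΔG = -4.84 kJ/mol

Q = [NH₃]² / ([N₂]·[H₂]³) = (0.0167)² / ((0.901)·(0.0150)³) = 91.7
ΔG = RT ln(Q/Keq) = (8.314 J mol⁻¹ K⁻¹)(500 K) × ln(91.7/294)
   = (4.157 kJ/mol)(-1.165) = -4.84 kJ/mol
ΔG < 0, so the forward reaction is spontaneous (proceeds forward).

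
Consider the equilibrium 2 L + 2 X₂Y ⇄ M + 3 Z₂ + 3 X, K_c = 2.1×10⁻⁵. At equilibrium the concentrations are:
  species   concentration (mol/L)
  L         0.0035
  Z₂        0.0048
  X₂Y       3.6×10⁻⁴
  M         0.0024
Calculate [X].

At equilibrium, K_c = [M]·[Z₂]³·[X]³ / ([L]²·[X₂Y]²) = 2.1×10⁻⁵.
(0.0024)·(0.0048)³·([X])³ / ((0.0035)²·(3.6×10⁻⁴)²) = 2.1×10⁻⁵
[X]³ = 1.26×10⁻⁷ ⇒ [X] = 0.0050 mol/L

[X] = 0.0050 mol/L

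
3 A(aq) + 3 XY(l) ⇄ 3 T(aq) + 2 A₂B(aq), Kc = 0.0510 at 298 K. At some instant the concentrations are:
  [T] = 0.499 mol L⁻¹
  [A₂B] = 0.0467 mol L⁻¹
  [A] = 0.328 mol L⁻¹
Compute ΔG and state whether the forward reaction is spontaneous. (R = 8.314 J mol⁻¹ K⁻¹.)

(XY is a pure liquid — omitted from Qc.)
Qc = [T]³·[A₂B]² / [A]³ = (0.499)³·(0.0467)² / (0.328)³ = 0.00768
ΔG = RT ln(Qc/Kc) = (8.314 J mol⁻¹ K⁻¹)(298 K) × ln(0.00768/0.0510)
   = (2.478 kJ/mol)(-1.893) = -4.69 kJ/mol
ΔG < 0, so the forward reaction is spontaneous (proceeds forward).

ΔG = -4.69 kJ/mol; the forward reaction is spontaneous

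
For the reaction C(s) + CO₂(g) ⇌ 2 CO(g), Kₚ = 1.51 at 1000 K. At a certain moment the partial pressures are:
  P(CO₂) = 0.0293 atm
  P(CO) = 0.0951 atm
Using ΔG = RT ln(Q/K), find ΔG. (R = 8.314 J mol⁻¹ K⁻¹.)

ΔG = -13.2 kJ/mol

(C is a pure solid — omitted from Qₚ.)
Qₚ = P(CO)² / P(CO₂) = (0.0951)² / (0.0293) = 0.309
ΔG = RT ln(Qₚ/Kₚ) = (8.314 J mol⁻¹ K⁻¹)(1000 K) × ln(0.309/1.51)
   = (8.314 kJ/mol)(-1.587) = -13.2 kJ/mol
ΔG < 0, so the forward reaction is spontaneous (proceeds forward).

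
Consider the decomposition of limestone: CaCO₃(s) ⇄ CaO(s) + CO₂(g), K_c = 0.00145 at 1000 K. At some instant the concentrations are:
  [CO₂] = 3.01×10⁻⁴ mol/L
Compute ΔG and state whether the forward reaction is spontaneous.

(CaCO₃, CaO are pure solids — omitted from Q_c.)
Q_c = [CO₂] = 3.01×10⁻⁴
ΔG = RT ln(Q_c/K_c) = (8.314 J mol⁻¹ K⁻¹)(1000 K) × ln(3.01×10⁻⁴/0.00145)
   = (8.314 kJ/mol)(-1.572) = -13.1 kJ/mol
ΔG < 0, so the forward reaction is spontaneous (proceeds forward).

ΔG = -13.1 kJ/mol; the forward reaction is spontaneous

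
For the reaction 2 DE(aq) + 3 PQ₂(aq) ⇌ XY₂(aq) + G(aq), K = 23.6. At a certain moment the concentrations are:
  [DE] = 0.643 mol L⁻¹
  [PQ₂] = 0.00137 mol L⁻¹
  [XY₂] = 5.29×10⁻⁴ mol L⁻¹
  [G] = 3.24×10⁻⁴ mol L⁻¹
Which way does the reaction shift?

toward reactants

Q = [XY₂]·[G] / ([DE]²·[PQ₂]³) = (5.29×10⁻⁴)·(3.24×10⁻⁴) / ((0.643)²·(0.00137)³) = 161
Q = 161 > K = 23.6, so the reverse reaction proceeds.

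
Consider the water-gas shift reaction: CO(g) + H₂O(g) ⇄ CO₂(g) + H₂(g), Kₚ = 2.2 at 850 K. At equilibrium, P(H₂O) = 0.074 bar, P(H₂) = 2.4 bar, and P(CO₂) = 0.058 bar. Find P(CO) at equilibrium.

P(CO) = 0.86 bar

At equilibrium, Kₚ = P(CO₂)·P(H₂) / (P(CO)·P(H₂O)) = 2.2.
(0.058)·(2.4) / ((P(CO))·(0.074)) = 2.2
P(CO) = 0.855 = 0.86 bar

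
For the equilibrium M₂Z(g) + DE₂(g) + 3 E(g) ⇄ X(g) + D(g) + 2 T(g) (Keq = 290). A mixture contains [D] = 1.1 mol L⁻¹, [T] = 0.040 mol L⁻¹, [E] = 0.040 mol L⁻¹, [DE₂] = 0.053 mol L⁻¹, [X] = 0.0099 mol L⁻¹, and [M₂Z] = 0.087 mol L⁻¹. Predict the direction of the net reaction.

Q = [X]·[D]·[T]² / ([M₂Z]·[DE₂]·[E]³) = (0.0099)·(1.1)·(0.040)² / ((0.087)·(0.053)·(0.040)³) = 59
Q = 59 < Keq = 290, so the forward reaction proceeds.

to the right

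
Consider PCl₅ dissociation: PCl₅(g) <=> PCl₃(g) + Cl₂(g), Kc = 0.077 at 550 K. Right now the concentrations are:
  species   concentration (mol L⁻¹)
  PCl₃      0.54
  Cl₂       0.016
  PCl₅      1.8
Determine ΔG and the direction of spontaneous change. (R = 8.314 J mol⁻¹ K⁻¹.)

ΔG = -12.7 kJ/mol; the forward reaction is spontaneous

Qc = [PCl₃]·[Cl₂] / [PCl₅] = (0.54)·(0.016) / (1.8) = 0.00480
ΔG = RT ln(Qc/Kc) = (8.314 J mol⁻¹ K⁻¹)(550 K) × ln(0.00480/0.077)
   = (4.573 kJ/mol)(-2.775) = -12.7 kJ/mol
ΔG < 0, so the forward reaction is spontaneous (proceeds forward).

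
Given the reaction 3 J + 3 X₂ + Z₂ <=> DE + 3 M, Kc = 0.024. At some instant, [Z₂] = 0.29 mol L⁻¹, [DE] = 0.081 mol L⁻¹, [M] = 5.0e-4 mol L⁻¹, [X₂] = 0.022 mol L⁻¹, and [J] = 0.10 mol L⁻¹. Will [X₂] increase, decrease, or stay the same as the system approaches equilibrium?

Qc = [DE]·[M]³ / ([J]³·[X₂]³·[Z₂]) = (0.081)·(5.0e-4)³ / ((0.10)³·(0.022)³·(0.29)) = 0.0033
Qc = 0.0033 < Kc = 0.024: net forward reaction.
X₂ is a reactant, so it decreases.

decrease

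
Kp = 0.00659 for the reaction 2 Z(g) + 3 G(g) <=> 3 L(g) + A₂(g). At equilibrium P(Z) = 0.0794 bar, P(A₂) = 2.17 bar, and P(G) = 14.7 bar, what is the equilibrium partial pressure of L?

At equilibrium, Kp = P(L)³·P(A₂) / (P(Z)²·P(G)³) = 0.00659.
(P(L))³·(2.17) / ((0.0794)²·(14.7)³) = 0.00659
P(L)³ = 0.0608 ⇒ P(L) = 0.393 bar

P(L) = 0.393 bar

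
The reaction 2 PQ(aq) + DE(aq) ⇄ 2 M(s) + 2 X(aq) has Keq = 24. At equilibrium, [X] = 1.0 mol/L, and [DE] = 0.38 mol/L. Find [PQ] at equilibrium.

(M is a pure solid — omitted from Keq.)
At equilibrium, Keq = [X]² / ([PQ]²·[DE]) = 24.
(1.0)² / (([PQ])²·(0.38)) = 24
[PQ]² = 0.110 ⇒ [PQ] = 0.33 mol/L

[PQ] = 0.33 mol/L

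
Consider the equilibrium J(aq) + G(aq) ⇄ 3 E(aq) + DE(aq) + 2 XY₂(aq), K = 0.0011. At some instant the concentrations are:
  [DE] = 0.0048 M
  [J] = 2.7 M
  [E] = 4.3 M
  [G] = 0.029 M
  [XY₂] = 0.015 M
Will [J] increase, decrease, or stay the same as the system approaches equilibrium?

stay the same

Q = [E]³·[DE]·[XY₂]² / ([J]·[G]) = (4.3)³·(0.0048)·(0.015)² / ((2.7)·(0.029)) = 0.0011
Q = 0.0011 = K; the system is at equilibrium.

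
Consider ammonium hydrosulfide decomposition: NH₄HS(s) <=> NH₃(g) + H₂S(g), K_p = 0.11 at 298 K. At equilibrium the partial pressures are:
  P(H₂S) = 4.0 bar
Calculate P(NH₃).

(NH₄HS is a pure solid — omitted from K_p.)
At equilibrium, K_p = P(NH₃)·P(H₂S) = 0.11.
(P(NH₃))·(4.0) = 0.11
P(NH₃) = 0.0275 = 0.028 bar

P(NH₃) = 0.028 bar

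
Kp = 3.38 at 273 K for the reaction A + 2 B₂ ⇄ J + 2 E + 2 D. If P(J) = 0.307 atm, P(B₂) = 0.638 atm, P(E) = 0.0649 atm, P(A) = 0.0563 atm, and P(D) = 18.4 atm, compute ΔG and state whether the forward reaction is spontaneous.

ΔG = 3.93 kJ/mol; the forward reaction is non-spontaneous

Qp = P(J)·P(E)²·P(D)² / (P(A)·P(B₂)²) = (0.307)·(0.0649)²·(18.4)² / ((0.0563)·(0.638)²) = 19.1
ΔG = RT ln(Qp/Kp) = (8.314 J mol⁻¹ K⁻¹)(273 K) × ln(19.1/3.38)
   = (2.270 kJ/mol)(1.732) = 3.93 kJ/mol
ΔG > 0, so the forward reaction is non-spontaneous (proceeds in reverse).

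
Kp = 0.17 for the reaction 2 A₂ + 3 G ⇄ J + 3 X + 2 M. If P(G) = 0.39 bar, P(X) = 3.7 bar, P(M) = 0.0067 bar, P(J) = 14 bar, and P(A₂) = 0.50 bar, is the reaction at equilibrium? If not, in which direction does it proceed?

in the reverse direction

Qp = P(J)·P(X)³·P(M)² / (P(A₂)²·P(G)³) = (14)·(3.7)³·(0.0067)² / ((0.50)²·(0.39)³) = 2.1
Qp = 2.1 > Kp = 0.17, so the reverse reaction proceeds.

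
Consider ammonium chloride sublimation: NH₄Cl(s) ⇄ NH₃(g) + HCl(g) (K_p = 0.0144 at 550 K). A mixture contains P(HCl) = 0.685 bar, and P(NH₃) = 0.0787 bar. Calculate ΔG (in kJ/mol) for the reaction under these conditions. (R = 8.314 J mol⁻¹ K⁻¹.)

ΔG = 6.04 kJ/mol

(NH₄Cl is a pure solid — omitted from Q_p.)
Q_p = P(NH₃)·P(HCl) = (0.0787)·(0.685) = 0.0539
ΔG = RT ln(Q_p/K_p) = (8.314 J mol⁻¹ K⁻¹)(550 K) × ln(0.0539/0.0144)
   = (4.573 kJ/mol)(1.320) = 6.04 kJ/mol
ΔG > 0, so the forward reaction is non-spontaneous (proceeds in reverse).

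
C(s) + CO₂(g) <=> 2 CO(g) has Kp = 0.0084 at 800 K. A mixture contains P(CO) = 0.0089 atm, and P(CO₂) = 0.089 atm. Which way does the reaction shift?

to the right

(C is a pure solid — omitted from Qp.)
Qp = P(CO)² / P(CO₂) = (0.0089)² / (0.089) = 8.9e-4
Qp = 8.9e-4 < Kp = 0.0084, so the forward reaction proceeds.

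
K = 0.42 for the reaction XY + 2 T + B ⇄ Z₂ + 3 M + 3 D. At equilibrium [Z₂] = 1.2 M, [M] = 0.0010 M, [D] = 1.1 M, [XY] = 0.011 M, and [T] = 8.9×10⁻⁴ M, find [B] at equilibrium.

At equilibrium, K = [Z₂]·[M]³·[D]³ / ([XY]·[T]²·[B]) = 0.42.
(1.2)·(0.0010)³·(1.1)³ / ((0.011)·(8.9×10⁻⁴)²·([B])) = 0.42
[B] = 0.436 = 0.44 M

[B] = 0.44 M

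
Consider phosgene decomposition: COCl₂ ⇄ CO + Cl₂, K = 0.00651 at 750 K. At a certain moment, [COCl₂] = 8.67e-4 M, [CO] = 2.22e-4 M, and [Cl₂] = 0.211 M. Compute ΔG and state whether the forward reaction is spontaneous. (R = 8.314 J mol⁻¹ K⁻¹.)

Q = [CO]·[Cl₂] / [COCl₂] = (2.22e-4)·(0.211) / (8.67e-4) = 0.0540
ΔG = RT ln(Q/K) = (8.314 J mol⁻¹ K⁻¹)(750 K) × ln(0.0540/0.00651)
   = (6.236 kJ/mol)(2.116) = 13.2 kJ/mol
ΔG > 0, so the forward reaction is non-spontaneous (proceeds in reverse).

ΔG = 13.2 kJ/mol; the forward reaction is non-spontaneous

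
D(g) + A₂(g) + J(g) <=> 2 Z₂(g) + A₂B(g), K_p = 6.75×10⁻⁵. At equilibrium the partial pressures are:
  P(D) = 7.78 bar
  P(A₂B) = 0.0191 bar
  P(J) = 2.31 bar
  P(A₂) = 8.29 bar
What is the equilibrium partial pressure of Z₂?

P(Z₂) = 0.726 bar

At equilibrium, K_p = P(Z₂)²·P(A₂B) / (P(D)·P(A₂)·P(J)) = 6.75×10⁻⁵.
(P(Z₂))²·(0.0191) / ((7.78)·(8.29)·(2.31)) = 6.75×10⁻⁵
P(Z₂)² = 0.527 ⇒ P(Z₂) = 0.726 bar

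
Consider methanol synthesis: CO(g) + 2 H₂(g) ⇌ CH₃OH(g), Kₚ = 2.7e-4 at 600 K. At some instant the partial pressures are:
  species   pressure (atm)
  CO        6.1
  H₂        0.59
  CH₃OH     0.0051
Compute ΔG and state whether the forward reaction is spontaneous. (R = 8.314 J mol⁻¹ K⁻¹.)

ΔG = 10.9 kJ/mol; the forward reaction is non-spontaneous

Qₚ = P(CH₃OH) / (P(CO)·P(H₂)²) = (0.0051) / ((6.1)·(0.59)²) = 0.00240
ΔG = RT ln(Qₚ/Kₚ) = (8.314 J mol⁻¹ K⁻¹)(600 K) × ln(0.00240/2.7e-4)
   = (4.988 kJ/mol)(2.185) = 10.9 kJ/mol
ΔG > 0, so the forward reaction is non-spontaneous (proceeds in reverse).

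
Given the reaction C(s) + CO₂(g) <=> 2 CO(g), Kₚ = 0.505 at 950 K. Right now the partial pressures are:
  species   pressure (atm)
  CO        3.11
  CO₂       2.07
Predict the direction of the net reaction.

reverse (toward reactants)

(C is a pure solid — omitted from Qₚ.)
Qₚ = P(CO)² / P(CO₂) = (3.11)² / (2.07) = 4.67
Qₚ = 4.67 > Kₚ = 0.505, so the reverse reaction proceeds.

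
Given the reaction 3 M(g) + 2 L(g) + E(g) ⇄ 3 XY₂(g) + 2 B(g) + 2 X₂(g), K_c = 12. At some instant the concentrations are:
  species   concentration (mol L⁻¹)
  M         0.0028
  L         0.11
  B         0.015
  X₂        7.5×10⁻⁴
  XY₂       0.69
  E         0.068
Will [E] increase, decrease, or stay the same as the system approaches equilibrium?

Q_c = [XY₂]³·[B]²·[X₂]² / ([M]³·[L]²·[E]) = (0.69)³·(0.015)²·(7.5×10⁻⁴)² / ((0.0028)³·(0.11)²·(0.068)) = 2.3
Q_c = 2.3 < K_c = 12: net forward reaction.
E is a reactant, so it decreases.

decrease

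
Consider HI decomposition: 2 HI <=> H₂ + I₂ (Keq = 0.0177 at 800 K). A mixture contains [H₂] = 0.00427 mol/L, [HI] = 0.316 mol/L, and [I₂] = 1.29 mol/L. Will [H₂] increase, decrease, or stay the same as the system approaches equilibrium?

decrease

Q = [H₂]·[I₂] / [HI]² = (0.00427)·(1.29) / (0.316)² = 0.0552
Q = 0.0552 > Keq = 0.0177: net reverse reaction.
H₂ is a product, so it decreases.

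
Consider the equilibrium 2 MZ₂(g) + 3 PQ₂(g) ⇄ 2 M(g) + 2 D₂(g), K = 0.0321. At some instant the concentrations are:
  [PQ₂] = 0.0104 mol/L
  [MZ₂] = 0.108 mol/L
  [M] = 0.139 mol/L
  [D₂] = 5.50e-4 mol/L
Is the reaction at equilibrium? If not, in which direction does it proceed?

Q = [M]²·[D₂]² / ([MZ₂]²·[PQ₂]³) = (0.139)²·(5.50e-4)² / ((0.108)²·(0.0104)³) = 0.445
Q = 0.445 > K = 0.0321, so the reverse reaction proceeds.

in the reverse direction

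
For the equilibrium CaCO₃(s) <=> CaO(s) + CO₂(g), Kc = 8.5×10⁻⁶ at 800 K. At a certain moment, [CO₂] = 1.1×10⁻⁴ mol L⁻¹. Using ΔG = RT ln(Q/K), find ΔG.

ΔG = 17.0 kJ/mol

(CaCO₃, CaO are pure solids — omitted from Qc.)
Qc = [CO₂] = 1.10×10⁻⁴
ΔG = RT ln(Qc/Kc) = (8.314 J mol⁻¹ K⁻¹)(800 K) × ln(1.10×10⁻⁴/8.5×10⁻⁶)
   = (6.651 kJ/mol)(2.560) = 17.0 kJ/mol
ΔG > 0, so the forward reaction is non-spontaneous (proceeds in reverse).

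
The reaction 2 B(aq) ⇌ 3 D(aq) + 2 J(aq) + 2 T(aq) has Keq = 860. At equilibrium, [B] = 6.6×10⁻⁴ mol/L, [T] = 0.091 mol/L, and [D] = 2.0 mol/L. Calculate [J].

[J] = 0.075 mol/L

At equilibrium, Keq = [D]³·[J]²·[T]² / [B]² = 860.
(2.0)³·([J])²·(0.091)² / (6.6×10⁻⁴)² = 860
[J]² = 0.00565 ⇒ [J] = 0.075 mol/L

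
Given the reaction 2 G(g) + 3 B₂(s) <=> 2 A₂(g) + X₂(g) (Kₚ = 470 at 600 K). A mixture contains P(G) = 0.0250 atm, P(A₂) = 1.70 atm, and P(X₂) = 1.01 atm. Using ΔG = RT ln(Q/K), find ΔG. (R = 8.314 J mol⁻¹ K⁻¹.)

ΔG = 11.5 kJ/mol

(B₂ is a pure solid — omitted from Qₚ.)
Qₚ = P(A₂)²·P(X₂) / P(G)² = (1.70)²·(1.01) / (0.0250)² = 4670
ΔG = RT ln(Qₚ/Kₚ) = (8.314 J mol⁻¹ K⁻¹)(600 K) × ln(4670/470)
   = (4.988 kJ/mol)(2.296) = 11.5 kJ/mol
ΔG > 0, so the forward reaction is non-spontaneous (proceeds in reverse).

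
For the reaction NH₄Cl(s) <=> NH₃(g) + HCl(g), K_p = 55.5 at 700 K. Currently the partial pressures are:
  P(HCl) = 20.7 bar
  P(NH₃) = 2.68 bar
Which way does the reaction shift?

no net change (already at equilibrium)

(NH₄Cl is a pure solid — omitted from Q_p.)
Q_p = P(NH₃)·P(HCl) = (2.68)·(20.7) = 55.5
Q_p = 55.5 = K_p, so the system is already at equilibrium.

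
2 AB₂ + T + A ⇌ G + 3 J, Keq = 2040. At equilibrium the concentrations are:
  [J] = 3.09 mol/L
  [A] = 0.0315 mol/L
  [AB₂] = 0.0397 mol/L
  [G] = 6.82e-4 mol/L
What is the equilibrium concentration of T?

[T] = 0.199 mol/L

At equilibrium, Keq = [G]·[J]³ / ([AB₂]²·[T]·[A]) = 2040.
(6.82e-4)·(3.09)³ / ((0.0397)²·([T])·(0.0315)) = 2040
[T] = 0.199 mol/L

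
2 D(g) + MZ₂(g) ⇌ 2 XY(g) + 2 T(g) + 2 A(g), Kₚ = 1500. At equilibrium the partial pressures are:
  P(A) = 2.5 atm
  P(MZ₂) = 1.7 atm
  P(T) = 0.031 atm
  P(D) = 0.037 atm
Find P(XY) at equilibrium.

At equilibrium, Kₚ = P(XY)²·P(T)²·P(A)² / (P(D)²·P(MZ₂)) = 1500.
(P(XY))²·(0.031)²·(2.5)² / ((0.037)²·(1.7)) = 1500
P(XY)² = 581 ⇒ P(XY) = 24 atm

P(XY) = 24 atm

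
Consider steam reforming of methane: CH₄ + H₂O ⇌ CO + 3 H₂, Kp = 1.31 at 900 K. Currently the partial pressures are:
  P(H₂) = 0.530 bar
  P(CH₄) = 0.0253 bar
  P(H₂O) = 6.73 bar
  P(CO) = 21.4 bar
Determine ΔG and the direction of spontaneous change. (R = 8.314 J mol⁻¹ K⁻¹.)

ΔG = 19.9 kJ/mol; the forward reaction is non-spontaneous

Qp = P(CO)·P(H₂)³ / (P(CH₄)·P(H₂O)) = (21.4)·(0.530)³ / ((0.0253)·(6.73)) = 18.7
ΔG = RT ln(Qp/Kp) = (8.314 J mol⁻¹ K⁻¹)(900 K) × ln(18.7/1.31)
   = (7.483 kJ/mol)(2.658) = 19.9 kJ/mol
ΔG > 0, so the forward reaction is non-spontaneous (proceeds in reverse).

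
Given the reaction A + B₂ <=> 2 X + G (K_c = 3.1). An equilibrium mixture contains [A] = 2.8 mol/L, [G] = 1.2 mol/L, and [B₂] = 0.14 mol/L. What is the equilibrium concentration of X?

At equilibrium, K_c = [X]²·[G] / ([A]·[B₂]) = 3.1.
([X])²·(1.2) / ((2.8)·(0.14)) = 3.1
[X]² = 1.01 ⇒ [X] = 1.0 mol/L

[X] = 1.0 mol/L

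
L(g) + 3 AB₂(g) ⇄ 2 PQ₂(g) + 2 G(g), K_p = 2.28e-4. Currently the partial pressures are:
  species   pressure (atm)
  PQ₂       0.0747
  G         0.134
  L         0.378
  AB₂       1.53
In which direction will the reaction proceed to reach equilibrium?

toward products

Q_p = P(PQ₂)²·P(G)² / (P(L)·P(AB₂)³) = (0.0747)²·(0.134)² / ((0.378)·(1.53)³) = 7.40e-5
Q_p = 7.40e-5 < K_p = 2.28e-4, so the forward reaction proceeds.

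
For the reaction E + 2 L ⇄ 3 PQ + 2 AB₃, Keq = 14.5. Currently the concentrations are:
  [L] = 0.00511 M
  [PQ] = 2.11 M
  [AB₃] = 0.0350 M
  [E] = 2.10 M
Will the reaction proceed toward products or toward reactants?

Q = [PQ]³·[AB₃]² / ([E]·[L]²) = (2.11)³·(0.0350)² / ((2.10)·(0.00511)²) = 210
Q = 210 > Keq = 14.5, so the reverse reaction proceeds.

in the reverse direction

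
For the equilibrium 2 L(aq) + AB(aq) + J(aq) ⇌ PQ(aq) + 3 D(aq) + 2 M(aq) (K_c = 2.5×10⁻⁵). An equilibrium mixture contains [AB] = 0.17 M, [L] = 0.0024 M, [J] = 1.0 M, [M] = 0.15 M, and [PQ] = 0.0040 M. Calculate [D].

[D] = 0.0065 M

At equilibrium, K_c = [PQ]·[D]³·[M]² / ([L]²·[AB]·[J]) = 2.5×10⁻⁵.
(0.0040)·([D])³·(0.15)² / ((0.0024)²·(0.17)·(1.0)) = 2.5×10⁻⁵
[D]³ = 2.72×10⁻⁷ ⇒ [D] = 0.0065 M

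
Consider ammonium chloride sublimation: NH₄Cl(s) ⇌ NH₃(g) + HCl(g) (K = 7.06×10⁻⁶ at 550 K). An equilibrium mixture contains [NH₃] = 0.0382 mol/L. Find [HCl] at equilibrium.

[HCl] = 1.85×10⁻⁴ mol/L

(NH₄Cl is a pure solid — omitted from K.)
At equilibrium, K = [NH₃]·[HCl] = 7.06×10⁻⁶.
(0.0382)·([HCl]) = 7.06×10⁻⁶
[HCl] = 1.85×10⁻⁴ mol/L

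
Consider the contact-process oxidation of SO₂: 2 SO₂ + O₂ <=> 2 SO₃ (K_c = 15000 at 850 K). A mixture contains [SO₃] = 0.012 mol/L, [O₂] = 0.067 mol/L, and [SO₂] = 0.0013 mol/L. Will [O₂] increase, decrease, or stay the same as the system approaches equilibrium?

decrease

Q_c = [SO₃]² / ([SO₂]²·[O₂]) = (0.012)² / ((0.0013)²·(0.067)) = 1300
Q_c = 1300 < K_c = 15000: net forward reaction.
O₂ is a reactant, so it decreases.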